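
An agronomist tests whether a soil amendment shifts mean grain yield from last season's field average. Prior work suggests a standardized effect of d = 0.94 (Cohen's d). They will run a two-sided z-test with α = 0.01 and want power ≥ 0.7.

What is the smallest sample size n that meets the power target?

n = 11

Set Φ(δ − 2.576) = 0.7; then δ − 2.576 = Φ⁻¹(0.7) = 0.524, giving δ = 3.100.
(Ignoring the negligible lower-tail rejection probability gives the usual closed-form inversion.)
δ = d·√n ⇒ n = (δ/d)² = (3.100 / 0.94)² = 10.88.
Round up to the next whole unit.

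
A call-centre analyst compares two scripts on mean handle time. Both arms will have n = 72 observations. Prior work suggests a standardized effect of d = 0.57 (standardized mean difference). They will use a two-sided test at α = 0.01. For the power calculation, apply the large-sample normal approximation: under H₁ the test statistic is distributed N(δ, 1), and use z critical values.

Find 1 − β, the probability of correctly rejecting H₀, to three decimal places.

Noncentrality parameter: δ = d·√(n/2) = 0.57 × √(72/2) = 3.4200
Two-sided α = 0.01 → critical value z_{0.005} = 2.576.
Power = Φ(δ − 2.576) + Φ(−δ − 2.576) = Φ(0.844) + Φ(-5.996) = 0.8007 + 0.0000 = 0.8007.

Power ≈ 0.801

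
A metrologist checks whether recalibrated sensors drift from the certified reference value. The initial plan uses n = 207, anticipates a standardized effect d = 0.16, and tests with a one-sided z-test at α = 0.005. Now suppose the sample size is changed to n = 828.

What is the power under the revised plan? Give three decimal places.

Power ≈ 0.979

With n = 828: δ = d·√n = 0.16 × √828 = 4.6040. Critical value z_{0.005} = 2.576.
Revised power = P(Z > 2.576 − δ) = Φ(2.028) = 0.9787.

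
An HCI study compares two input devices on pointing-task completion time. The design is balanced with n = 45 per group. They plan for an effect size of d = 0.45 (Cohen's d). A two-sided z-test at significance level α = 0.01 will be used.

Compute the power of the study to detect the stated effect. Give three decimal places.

Power ≈ 0.330

Noncentrality parameter: δ = d·√(n/2) = 0.45 × √(45/2) = 2.1345
Two-sided α = 0.01 → critical value z_{0.005} = 2.576.
Power = Φ(δ − 2.576) + Φ(−δ − 2.576) = Φ(-0.441) + Φ(-4.710) = 0.3295 + 0.0000 = 0.3295.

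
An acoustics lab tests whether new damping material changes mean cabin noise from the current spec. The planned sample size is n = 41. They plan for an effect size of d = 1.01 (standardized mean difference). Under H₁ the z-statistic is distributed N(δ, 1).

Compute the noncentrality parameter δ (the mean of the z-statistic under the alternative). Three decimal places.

The noncentrality parameter scales effect size by the design's sample-size factor: δ = d·√n = 1.01 × √41 = 6.4672

δ ≈ 6.467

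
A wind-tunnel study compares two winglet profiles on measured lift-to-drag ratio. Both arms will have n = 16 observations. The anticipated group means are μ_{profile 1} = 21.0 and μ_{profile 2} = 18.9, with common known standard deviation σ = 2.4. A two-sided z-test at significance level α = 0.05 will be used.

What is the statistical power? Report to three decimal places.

Power ≈ 0.697

Standardized effect: d = |μ_{profile 1} − μ_{profile 2}| / σ = |21.0 − 18.9| / 2.4 = 0.8750
Noncentrality parameter: δ = d·√(n/2) = 0.8750 × √(16/2) = 2.4749
Critical value for a two-sided test at α = 0.05: z_{α/2} = 1.960.
Power = Φ(δ − 1.960) + Φ(−δ − 1.960) = Φ(0.515) + Φ(-4.435) = 0.6967 + 0.0000 = 0.6967.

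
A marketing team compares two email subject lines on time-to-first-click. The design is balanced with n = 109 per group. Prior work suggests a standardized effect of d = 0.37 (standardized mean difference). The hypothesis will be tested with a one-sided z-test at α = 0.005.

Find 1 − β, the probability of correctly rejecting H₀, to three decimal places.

Noncentrality parameter: δ = d·√(n/2) = 0.37 × √(109/2) = 2.7315
One-sided α = 0.005 → critical value z_{0.005} = 2.576.
Power = Φ(δ − 2.576) = Φ(0.156) = 0.5619.

Power ≈ 0.562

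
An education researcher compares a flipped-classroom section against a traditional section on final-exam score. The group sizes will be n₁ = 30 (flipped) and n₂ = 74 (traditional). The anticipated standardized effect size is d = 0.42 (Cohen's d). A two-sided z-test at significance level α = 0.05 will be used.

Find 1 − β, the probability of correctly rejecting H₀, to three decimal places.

Power ≈ 0.492

Noncentrality parameter: δ = d / √(1/n₁ + 1/n₂) = 0.42 / √(1/30 + 1/74) = 1.9405
Critical value for a two-sided test at α = 0.05: z_{α/2} = 1.960.
Power = Φ(δ − 1.960) + Φ(−δ − 1.960) = Φ(-0.019) + Φ(-3.900) = 0.4922 + 0.0000 = 0.4923.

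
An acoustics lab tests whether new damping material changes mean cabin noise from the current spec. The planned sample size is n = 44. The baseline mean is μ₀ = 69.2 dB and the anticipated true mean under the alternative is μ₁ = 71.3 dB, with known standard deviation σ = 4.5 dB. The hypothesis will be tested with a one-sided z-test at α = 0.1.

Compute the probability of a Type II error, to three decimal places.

Standardized effect: d = |μ₁ − μ₀| / σ = |71.3 − 69.2| / 4.5 = 0.4667
Noncentrality parameter: δ = d·√n = 0.4667 × √44 = 3.0955
Critical value for a one-sided test at α = 0.1: z_α = 1.282.
Power = Φ(δ − 1.282) = Φ(1.814) = 0.9652.
Type II error: β = 1 − power = 1 − 0.9652 = 0.0348.

β ≈ 0.035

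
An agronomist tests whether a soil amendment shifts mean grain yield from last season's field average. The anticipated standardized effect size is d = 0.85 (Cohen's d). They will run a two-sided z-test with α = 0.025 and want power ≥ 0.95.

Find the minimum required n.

For power 0.95 need Φ(δ − z_{0.0125}) = 0.95, so δ = z_{0.0125} + z_{0.05} = 2.241 + 1.645 = 3.886.
(The Φ(−δ − z_{α/2}) term is vanishingly small for δ > 0 and is dropped in the standard sample-size formula.)
δ = d·√n ⇒ n = (δ/d)² = (3.886 / 0.85)² = 20.90.
Round up to the next whole unit.

n = 21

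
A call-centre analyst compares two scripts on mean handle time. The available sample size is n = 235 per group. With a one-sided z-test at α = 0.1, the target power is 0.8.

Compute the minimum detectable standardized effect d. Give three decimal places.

Required noncentrality: δ = z_{0.1} + z_{0.20} = 1.282 + 0.842 = 2.123.
δ = d·√(n/2) ⇒ d = δ/√(n/2) = 2.123/√(235/2) = 0.1959.

d ≈ 0.196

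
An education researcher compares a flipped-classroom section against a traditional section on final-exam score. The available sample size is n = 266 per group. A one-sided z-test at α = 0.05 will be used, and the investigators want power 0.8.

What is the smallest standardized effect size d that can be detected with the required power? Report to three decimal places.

Required noncentrality: δ = z_{0.05} + z_{0.20} = 1.645 + 0.842 = 2.486.
δ = d·√(n/2) ⇒ d = δ/√(n/2) = 2.486/√(266/2) = 0.2156.

d ≈ 0.216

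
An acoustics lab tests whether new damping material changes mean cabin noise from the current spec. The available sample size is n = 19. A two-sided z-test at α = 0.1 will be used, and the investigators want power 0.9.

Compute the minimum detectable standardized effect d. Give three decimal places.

d ≈ 0.671

Required noncentrality: δ = z_{0.05} + z_{0.10} = 1.645 + 1.282 = 2.926.
(The second rejection-region term Φ(−δ − z_{α/2}) is negligible and dropped.)
δ = d·√n ⇒ d = δ/√n = 2.926/√19 = 0.6714.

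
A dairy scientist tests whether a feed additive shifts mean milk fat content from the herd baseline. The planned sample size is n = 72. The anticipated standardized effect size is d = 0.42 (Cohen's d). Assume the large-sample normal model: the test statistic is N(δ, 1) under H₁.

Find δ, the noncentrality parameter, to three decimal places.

δ ≈ 3.564

The noncentrality parameter scales effect size by the design's sample-size factor: δ = d·√n = 0.42 × √72 = 3.5638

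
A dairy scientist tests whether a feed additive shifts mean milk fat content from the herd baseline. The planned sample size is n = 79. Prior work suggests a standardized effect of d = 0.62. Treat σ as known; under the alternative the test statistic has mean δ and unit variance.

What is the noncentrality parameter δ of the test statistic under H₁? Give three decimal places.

δ ≈ 5.511

δ = d·√n = 0.62 × √79 = 5.5107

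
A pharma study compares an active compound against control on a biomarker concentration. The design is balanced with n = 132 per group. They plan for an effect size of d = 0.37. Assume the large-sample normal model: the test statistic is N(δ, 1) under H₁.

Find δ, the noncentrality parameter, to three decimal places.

δ ≈ 3.006

δ = d·√(n/2) = 0.37 × √(132/2) = 3.0059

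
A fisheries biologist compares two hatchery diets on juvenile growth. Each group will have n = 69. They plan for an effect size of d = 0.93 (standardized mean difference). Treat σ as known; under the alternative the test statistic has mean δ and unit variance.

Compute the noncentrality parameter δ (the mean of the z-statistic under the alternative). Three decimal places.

The noncentrality parameter scales effect size by the design's sample-size factor: δ = d·√(n/2) = 0.93 × √(69/2) = 5.4625

δ ≈ 5.463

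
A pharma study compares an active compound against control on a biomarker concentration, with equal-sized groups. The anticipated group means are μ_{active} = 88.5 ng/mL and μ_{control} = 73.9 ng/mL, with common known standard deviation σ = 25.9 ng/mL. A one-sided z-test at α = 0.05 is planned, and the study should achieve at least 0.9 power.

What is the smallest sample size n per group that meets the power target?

Standardized effect: d = |μ_{active} − μ_{control}| / σ = |88.5 − 73.9| / 25.9 = 0.5637
Set Φ(δ − 1.645) = 0.9; then δ − 1.645 = Φ⁻¹(0.9) = 1.282, giving δ = 2.926.
δ = d·√(n/2) ⇒ n = 2(δ/d)² = 2 × (2.926 / 0.5637)² = 53.90.
Round up to the next whole unit.

n = 54 per group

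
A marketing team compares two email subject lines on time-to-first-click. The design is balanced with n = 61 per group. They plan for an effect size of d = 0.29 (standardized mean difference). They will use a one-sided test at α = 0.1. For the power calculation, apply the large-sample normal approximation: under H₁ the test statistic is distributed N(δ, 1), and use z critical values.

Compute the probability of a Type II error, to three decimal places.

β ≈ 0.374

Noncentrality parameter: δ = d·√(n/2) = 0.29 × √(61/2) = 1.6016
Critical value for a one-sided test at α = 0.1: z_α = 1.282.
Power = P(Z > 1.282 − δ) = Φ(0.320) = 0.6255.
Type II error: β = 1 − power = 1 − 0.6255 = 0.3745.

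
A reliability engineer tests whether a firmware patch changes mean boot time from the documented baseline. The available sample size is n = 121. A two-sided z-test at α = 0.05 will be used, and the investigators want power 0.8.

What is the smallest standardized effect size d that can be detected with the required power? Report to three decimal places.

d ≈ 0.255

Required noncentrality: δ = z_{0.025} + z_{0.20} = 1.960 + 0.842 = 2.802.
(Lower-tail contribution to power is negligible for δ > 0.)
δ = d·√n ⇒ d = δ/√n = 2.802/√121 = 0.2547.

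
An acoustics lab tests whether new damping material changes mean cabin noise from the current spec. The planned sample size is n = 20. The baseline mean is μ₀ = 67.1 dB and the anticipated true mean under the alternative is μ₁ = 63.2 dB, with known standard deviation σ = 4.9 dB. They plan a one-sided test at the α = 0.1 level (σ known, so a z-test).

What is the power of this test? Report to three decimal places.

Standardized effect: d = |μ₁ − μ₀| / σ = |63.2 − 67.1| / 4.9 = 0.7959
Noncentrality parameter: δ = d·√n = 0.7959 × √20 = 3.5595
One-sided α = 0.1 → critical value z_{0.1} = 1.282.
Power = P(Z > 1.282 − δ) = Φ(2.278) = 0.9886.

Power ≈ 0.989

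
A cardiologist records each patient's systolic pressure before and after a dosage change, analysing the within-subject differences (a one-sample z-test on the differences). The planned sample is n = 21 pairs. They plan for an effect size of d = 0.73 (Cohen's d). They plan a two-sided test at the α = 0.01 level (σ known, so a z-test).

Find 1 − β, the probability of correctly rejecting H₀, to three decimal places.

Noncentrality parameter: δ = d·√n = 0.73 × √21 = 3.3453
Two-sided α = 0.01 → critical value z_{0.005} = 2.576.
Power = Φ(δ − 2.576) + Φ(−δ − 2.576) = Φ(0.769) + Φ(-5.921) = 0.7792 + 0.0000 = 0.7792.

Power ≈ 0.779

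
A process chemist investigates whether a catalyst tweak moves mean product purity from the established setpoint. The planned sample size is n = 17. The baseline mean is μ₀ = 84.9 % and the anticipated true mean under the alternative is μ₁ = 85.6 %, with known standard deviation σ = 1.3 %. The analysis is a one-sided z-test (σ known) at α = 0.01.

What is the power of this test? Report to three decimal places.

Standardized effect: d = |μ₁ − μ₀| / σ = |85.6 − 84.9| / 1.3 = 0.5385
Noncentrality parameter: δ = d·√n = 0.5385 × √17 = 2.2201
Critical value for a one-sided test at α = 0.01: z_α = 2.326.
Power = Φ(δ − 2.326) = Φ(-0.106) = 0.4577.

Power ≈ 0.458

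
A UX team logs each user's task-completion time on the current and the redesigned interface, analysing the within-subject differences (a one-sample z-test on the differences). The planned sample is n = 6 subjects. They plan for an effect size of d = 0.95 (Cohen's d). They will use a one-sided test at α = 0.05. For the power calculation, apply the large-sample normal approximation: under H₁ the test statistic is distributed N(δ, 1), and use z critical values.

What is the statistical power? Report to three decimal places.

Power ≈ 0.752

Noncentrality parameter: δ = d·√n = 0.95 × √6 = 2.3270
One-sided α = 0.05 → critical value z_{0.05} = 1.645.
Power = P(Z > 1.645 − δ) = Φ(0.682) = 0.7524.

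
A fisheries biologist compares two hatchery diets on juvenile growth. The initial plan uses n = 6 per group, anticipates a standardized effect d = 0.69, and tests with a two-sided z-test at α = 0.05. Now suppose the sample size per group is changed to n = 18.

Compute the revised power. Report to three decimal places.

Power ≈ 0.544

With n = 18 per group: δ = d·√(n/2) = 0.69 × √(18/2) = 2.0700. Critical value z_{0.025} = 1.960.
Revised power = Φ(δ − 1.960) + Φ(−δ − 1.960) = Φ(0.110) + Φ(-4.030) = 0.5438 + 0.0000 = 0.5438.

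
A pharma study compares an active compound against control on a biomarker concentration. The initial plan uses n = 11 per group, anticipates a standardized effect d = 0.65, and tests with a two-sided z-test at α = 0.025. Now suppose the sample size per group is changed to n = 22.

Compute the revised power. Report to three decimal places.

Power ≈ 0.466

With n = 22 per group: δ = d·√(n/2) = 0.65 × √(22/2) = 2.1558. Critical value z_{0.0125} = 2.241.
Revised power = Φ(δ − 2.241) + Φ(−δ − 2.241) = Φ(-0.086) + Φ(-4.397) = 0.4659 + 0.0000 = 0.4659.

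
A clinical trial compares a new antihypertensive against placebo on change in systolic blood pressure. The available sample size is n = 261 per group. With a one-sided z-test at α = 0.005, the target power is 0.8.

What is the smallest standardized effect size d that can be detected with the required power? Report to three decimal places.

d ≈ 0.299

Need Φ(δ − 2.576) = 0.8, so δ = 2.576 + 0.842 = 3.417.
δ = d·√(n/2) ⇒ d = δ/√(n/2) = 3.417/√(261/2) = 0.2992.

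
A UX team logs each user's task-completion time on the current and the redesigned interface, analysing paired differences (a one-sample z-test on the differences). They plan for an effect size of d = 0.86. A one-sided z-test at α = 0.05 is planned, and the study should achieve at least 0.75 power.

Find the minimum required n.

For power 0.75 need Φ(δ − z_{0.05}) = 0.75, so δ = z_{0.05} + z_{0.25} = 1.645 + 0.674 = 2.319.
δ = d·√n ⇒ n = (δ/d)² = (2.319 / 0.86)² = 7.27.
Round up to the next whole unit.

n = 8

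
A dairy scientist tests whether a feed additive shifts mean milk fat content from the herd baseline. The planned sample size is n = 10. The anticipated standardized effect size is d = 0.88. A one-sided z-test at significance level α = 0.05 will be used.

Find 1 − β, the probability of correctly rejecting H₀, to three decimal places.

Noncentrality parameter: δ = d·√n = 0.88 × √10 = 2.7828
One-sided α = 0.05 → critical value z_{0.05} = 1.645.
Power = Φ(δ − 1.645) = Φ(1.138) = 0.8724.

Power ≈ 0.872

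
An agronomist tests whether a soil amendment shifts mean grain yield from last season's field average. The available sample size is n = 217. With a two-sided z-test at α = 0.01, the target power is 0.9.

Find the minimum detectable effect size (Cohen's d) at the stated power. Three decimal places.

d ≈ 0.262

Required noncentrality: δ = z_{0.005} + z_{0.10} = 2.576 + 1.282 = 3.857.
(The second rejection-region term Φ(−δ − z_{α/2}) is negligible and dropped.)
δ = d·√n ⇒ d = δ/√n = 3.857/√217 = 0.2619.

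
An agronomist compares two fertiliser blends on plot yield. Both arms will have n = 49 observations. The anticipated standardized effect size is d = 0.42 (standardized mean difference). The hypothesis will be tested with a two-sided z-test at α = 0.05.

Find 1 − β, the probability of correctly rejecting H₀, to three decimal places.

Power ≈ 0.547

Noncentrality parameter: δ = d·√(n/2) = 0.42 × √(49/2) = 2.0789
Two-sided α = 0.05 → critical value z_{0.025} = 1.960.
Power = Φ(δ − 1.960) + Φ(−δ − 1.960) = Φ(0.119) + Φ(-4.039) = 0.5473 + 0.0000 = 0.5474.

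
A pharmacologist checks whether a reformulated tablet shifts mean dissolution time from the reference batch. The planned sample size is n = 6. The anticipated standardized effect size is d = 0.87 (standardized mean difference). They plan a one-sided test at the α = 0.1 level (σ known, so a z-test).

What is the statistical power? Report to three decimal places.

Power ≈ 0.802

Noncentrality parameter: δ = d·√n = 0.87 × √6 = 2.1311
One-sided α = 0.1 → critical value z_{0.1} = 1.282.
Power = P(Z > 1.282 − δ) = Φ(0.850) = 0.8022.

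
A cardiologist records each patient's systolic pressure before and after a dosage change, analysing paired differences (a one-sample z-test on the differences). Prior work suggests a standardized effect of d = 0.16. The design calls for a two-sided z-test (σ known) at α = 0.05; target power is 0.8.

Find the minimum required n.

n = 307

Set Φ(δ − 1.960) = 0.8; then δ − 1.960 = Φ⁻¹(0.8) = 0.842, giving δ = 2.802.
(For δ > 0 the lower-tail rejection region contributes negligibly to power, so the one-term inversion is standard.)
δ = d·√n ⇒ n = (δ/d)² = (2.802 / 0.16)² = 306.60.
Rounding up, n = 307.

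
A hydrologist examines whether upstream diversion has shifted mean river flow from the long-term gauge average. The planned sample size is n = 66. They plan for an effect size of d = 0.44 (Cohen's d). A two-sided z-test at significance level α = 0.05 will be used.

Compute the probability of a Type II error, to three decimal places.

β ≈ 0.053

Noncentrality parameter: δ = d·√n = 0.44 × √66 = 3.5746
Two-sided α = 0.05 → critical value z_{0.025} = 1.960.
Power = Φ(δ − 1.960) + Φ(−δ − 1.960) = Φ(1.615) + Φ(-5.535) = 0.9468 + 0.0000 = 0.9468.
Type II error: β = 1 − power = 1 − 0.9468 = 0.0532.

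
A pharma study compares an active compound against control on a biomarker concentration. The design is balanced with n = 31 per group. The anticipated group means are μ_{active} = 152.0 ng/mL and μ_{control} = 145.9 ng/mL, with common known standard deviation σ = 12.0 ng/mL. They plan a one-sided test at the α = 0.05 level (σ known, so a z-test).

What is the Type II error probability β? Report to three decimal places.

Standardized effect: d = |μ_{active} − μ_{control}| / σ = |152.0 − 145.9| / 12.0 = 0.5083
Noncentrality parameter: δ = d·√(n/2) = 0.5083 × √(31/2) = 2.0013
One-sided α = 0.05 → critical value z_{0.05} = 1.645.
Power = Φ(δ − 1.645) = Φ(0.356) = 0.6393.
Type II error: β = 1 − power = 1 − 0.6393 = 0.3607.

β ≈ 0.361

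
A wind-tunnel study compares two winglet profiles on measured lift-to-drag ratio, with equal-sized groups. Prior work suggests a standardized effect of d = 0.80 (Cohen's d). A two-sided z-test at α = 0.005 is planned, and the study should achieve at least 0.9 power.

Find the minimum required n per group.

n = 53 per group

For power 0.9 need Φ(δ − z_{0.0025}) = 0.9, so δ = z_{0.0025} + z_{0.10} = 2.807 + 1.282 = 4.089.
(Ignoring the negligible lower-tail rejection probability gives the usual closed-form inversion.)
δ = d·√(n/2) ⇒ n = 2(δ/d)² = 2 × (4.089 / 0.80)² = 52.24.
Round up to the next whole unit.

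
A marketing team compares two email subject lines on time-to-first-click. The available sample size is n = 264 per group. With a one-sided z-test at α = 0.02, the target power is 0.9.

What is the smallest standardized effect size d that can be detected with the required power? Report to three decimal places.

Required noncentrality: δ = z_{0.02} + z_{0.10} = 2.054 + 1.282 = 3.335.
δ = d·√(n/2) ⇒ d = δ/√(n/2) = 3.335/√(264/2) = 0.2903.

d ≈ 0.290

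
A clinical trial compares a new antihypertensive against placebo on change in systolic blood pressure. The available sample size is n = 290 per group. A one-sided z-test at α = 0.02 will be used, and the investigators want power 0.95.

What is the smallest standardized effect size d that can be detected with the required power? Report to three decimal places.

Required noncentrality: δ = z_{0.02} + z_{0.05} = 2.054 + 1.645 = 3.699.
δ = d·√(n/2) ⇒ d = δ/√(n/2) = 3.699/√(290/2) = 0.3072.

d ≈ 0.307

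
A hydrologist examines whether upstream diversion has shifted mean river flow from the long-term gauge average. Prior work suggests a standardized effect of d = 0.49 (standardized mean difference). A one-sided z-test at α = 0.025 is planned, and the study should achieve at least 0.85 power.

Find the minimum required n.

For power 0.85 need Φ(δ − z_{0.025}) = 0.85, so δ = z_{0.025} + z_{0.15} = 1.960 + 1.036 = 2.996.
δ = d·√n ⇒ n = (δ/d)² = (2.996 / 0.49)² = 37.39.
Round up to the next whole unit.

n = 38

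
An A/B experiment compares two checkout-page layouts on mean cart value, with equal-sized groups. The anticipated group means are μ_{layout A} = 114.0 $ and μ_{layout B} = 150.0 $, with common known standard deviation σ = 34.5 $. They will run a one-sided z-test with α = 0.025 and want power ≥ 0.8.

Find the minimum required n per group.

Standardized effect: d = |μ_{layout A} − μ_{layout B}| / σ = |114.0 − 150.0| / 34.5 = 1.0435
For power 0.8 need Φ(δ − z_{0.025}) = 0.8, so δ = z_{0.025} + z_{0.20} = 1.960 + 0.842 = 2.802.
δ = d·√(n/2) ⇒ n = 2(δ/d)² = 2 × (2.802 / 1.0435)² = 14.42.
Rounding up, n = 15 per group.

n = 15 per group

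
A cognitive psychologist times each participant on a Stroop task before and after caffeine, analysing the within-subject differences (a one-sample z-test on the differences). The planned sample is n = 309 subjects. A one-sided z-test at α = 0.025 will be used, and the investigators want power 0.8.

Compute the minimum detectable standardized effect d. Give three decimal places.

Need Φ(δ − 1.960) = 0.8, so δ = 1.960 + 0.842 = 2.802.
δ = d·√n ⇒ d = δ/√n = 2.802/√309 = 0.1594.

d ≈ 0.159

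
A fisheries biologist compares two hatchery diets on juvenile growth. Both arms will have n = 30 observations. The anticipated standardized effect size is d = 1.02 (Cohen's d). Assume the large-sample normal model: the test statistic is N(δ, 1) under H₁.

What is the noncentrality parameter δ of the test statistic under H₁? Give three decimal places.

δ = d·√(n/2) = 1.02 × √(30/2) = 3.9504

δ ≈ 3.950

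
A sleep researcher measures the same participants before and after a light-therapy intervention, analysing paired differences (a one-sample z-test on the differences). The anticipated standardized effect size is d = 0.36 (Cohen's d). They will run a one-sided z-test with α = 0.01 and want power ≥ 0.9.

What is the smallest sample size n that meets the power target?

For power 0.9 need Φ(δ − z_{0.01}) = 0.9, so δ = z_{0.01} + z_{0.10} = 2.326 + 1.282 = 3.608.
δ = d·√n ⇒ n = (δ/d)² = (3.608 / 0.36)² = 100.44.
Round up to the next whole unit.

n = 101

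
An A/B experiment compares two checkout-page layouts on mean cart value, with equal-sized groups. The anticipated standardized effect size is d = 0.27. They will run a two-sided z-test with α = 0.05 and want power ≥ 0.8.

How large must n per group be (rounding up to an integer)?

n = 216 per group

Set Φ(δ − 1.960) = 0.8; then δ − 1.960 = Φ⁻¹(0.8) = 0.842, giving δ = 2.802.
(Ignoring the negligible lower-tail rejection probability gives the usual closed-form inversion.)
δ = d·√(n/2) ⇒ n = 2(δ/d)² = 2 × (2.802 / 0.27)² = 215.33.
Round up to the next whole unit.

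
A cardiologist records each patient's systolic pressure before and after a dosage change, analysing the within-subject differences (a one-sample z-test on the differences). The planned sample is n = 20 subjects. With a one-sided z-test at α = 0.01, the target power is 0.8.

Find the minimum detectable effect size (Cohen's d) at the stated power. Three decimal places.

d ≈ 0.708

Need Φ(δ − 2.326) = 0.8, so δ = 2.326 + 0.842 = 3.168.
δ = d·√n ⇒ d = δ/√n = 3.168/√20 = 0.7084.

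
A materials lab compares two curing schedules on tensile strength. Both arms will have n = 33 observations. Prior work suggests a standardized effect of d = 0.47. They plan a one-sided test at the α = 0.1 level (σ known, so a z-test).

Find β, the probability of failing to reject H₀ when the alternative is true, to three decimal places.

Noncentrality parameter: δ = d·√(n/2) = 0.47 × √(33/2) = 1.9091
Critical value for a one-sided test at α = 0.1: z_α = 1.282.
Power = Φ(δ − 1.282) = Φ(0.628) = 0.7349.
Type II error: β = 1 − power = 1 − 0.7349 = 0.2651.

β ≈ 0.265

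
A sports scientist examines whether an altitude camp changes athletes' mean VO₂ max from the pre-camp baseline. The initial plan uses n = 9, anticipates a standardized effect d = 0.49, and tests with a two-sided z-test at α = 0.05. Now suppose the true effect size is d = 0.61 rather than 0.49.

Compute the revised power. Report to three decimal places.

Power ≈ 0.448

With d = 0.61: δ = d·√n = 0.61 × √9 = 1.8300. Critical value z_{0.025} = 1.960.
Revised power = Φ(δ − 1.960) + Φ(−δ − 1.960) = Φ(-0.130) + Φ(-3.790) = 0.4483 + 0.0001 = 0.4484.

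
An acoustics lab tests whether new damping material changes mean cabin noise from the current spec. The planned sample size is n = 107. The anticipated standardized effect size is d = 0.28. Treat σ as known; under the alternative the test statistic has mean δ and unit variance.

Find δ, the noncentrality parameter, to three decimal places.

δ ≈ 2.896

δ = d·√n = 0.28 × √107 = 2.8963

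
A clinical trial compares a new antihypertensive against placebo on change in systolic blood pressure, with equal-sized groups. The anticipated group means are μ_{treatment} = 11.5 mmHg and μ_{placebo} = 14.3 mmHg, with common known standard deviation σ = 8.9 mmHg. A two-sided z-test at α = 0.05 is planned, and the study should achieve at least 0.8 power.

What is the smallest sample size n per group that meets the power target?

Standardized effect: d = |μ_{treatment} − μ_{placebo}| / σ = |11.5 − 14.3| / 8.9 = 0.3146
For power 0.8 need Φ(δ − z_{0.025}) = 0.8, so δ = z_{0.025} + z_{0.20} = 1.960 + 0.842 = 2.802.
(For δ > 0 the lower-tail rejection region contributes negligibly to power, so the one-term inversion is standard.)
δ = d·√(n/2) ⇒ n = 2(δ/d)² = 2 × (2.802 / 0.3146)² = 158.60.
Rounding up, n = 159 per group.

n = 159 per group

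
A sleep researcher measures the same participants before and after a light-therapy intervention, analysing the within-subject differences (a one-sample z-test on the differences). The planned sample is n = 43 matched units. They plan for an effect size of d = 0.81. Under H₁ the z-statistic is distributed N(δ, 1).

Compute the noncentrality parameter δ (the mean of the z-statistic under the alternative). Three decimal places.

The noncentrality parameter scales effect size by the design's sample-size factor: δ = d·√n = 0.81 × √43 = 5.3115

δ ≈ 5.312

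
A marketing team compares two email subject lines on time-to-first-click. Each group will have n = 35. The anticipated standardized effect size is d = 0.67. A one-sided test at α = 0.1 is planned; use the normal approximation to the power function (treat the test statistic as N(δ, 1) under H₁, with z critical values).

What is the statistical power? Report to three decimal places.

Power ≈ 0.936

Noncentrality parameter: δ = d·√(n/2) = 0.67 × √(35/2) = 2.8028
Critical value for a one-sided test at α = 0.1: z_α = 1.282.
Power = P(Z > 1.282 − δ) = Φ(1.521) = 0.9359.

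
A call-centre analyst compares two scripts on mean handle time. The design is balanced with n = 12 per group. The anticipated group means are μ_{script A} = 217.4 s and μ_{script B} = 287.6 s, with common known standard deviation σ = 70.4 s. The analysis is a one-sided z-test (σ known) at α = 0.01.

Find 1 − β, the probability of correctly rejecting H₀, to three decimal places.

Standardized effect: d = |μ_{script A} − μ_{script B}| / σ = |217.4 − 287.6| / 70.4 = 0.9972
Noncentrality parameter: δ = d·√(n/2) = 0.9972 × √(12/2) = 2.4425
Critical value for a one-sided test at α = 0.01: z_α = 2.326.
Power = P(Z > 2.326 − δ) = Φ(0.116) = 0.5462.

Power ≈ 0.546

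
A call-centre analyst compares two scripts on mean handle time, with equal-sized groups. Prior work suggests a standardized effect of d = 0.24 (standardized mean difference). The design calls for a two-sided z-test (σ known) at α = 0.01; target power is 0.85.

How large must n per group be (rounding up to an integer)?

For power 0.85 need Φ(δ − z_{0.005}) = 0.85, so δ = z_{0.005} + z_{0.15} = 2.576 + 1.036 = 3.612.
(For δ > 0 the lower-tail rejection region contributes negligibly to power, so the one-term inversion is standard.)
δ = d·√(n/2) ⇒ n = 2(δ/d)² = 2 × (3.612 / 0.24)² = 453.07.
Rounding up, n = 454 per group.

n = 454 per group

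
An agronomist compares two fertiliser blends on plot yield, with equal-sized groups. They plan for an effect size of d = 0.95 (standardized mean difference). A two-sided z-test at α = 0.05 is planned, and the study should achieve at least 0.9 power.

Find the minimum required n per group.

n = 24 per group

For power 0.9 need Φ(δ − z_{0.025}) = 0.9, so δ = z_{0.025} + z_{0.10} = 1.960 + 1.282 = 3.242.
(The Φ(−δ − z_{α/2}) term is vanishingly small for δ > 0 and is dropped in the standard sample-size formula.)
δ = d·√(n/2) ⇒ n = 2(δ/d)² = 2 × (3.242 / 0.95)² = 23.29.
Rounding up, n = 24 per group.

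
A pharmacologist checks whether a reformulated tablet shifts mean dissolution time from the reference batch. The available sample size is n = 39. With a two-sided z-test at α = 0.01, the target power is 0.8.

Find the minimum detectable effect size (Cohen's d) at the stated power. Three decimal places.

Need Φ(δ − 2.576) = 0.8, so δ = 2.576 + 0.842 = 3.417.
(Lower-tail contribution to power is negligible for δ > 0.)
δ = d·√n ⇒ d = δ/√n = 3.417/√39 = 0.5472.

d ≈ 0.547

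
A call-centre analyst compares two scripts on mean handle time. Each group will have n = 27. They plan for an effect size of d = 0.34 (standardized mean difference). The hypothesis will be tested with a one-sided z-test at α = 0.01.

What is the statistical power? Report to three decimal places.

Noncentrality parameter: λ = d·√(n/2) = 0.34 × √(27/2) = 1.2492
One-sided α = 0.01 → critical value z_{0.01} = 2.326.
Power = P(Z > 2.326 − λ) = Φ(-1.077) = 0.1407.

Power ≈ 0.141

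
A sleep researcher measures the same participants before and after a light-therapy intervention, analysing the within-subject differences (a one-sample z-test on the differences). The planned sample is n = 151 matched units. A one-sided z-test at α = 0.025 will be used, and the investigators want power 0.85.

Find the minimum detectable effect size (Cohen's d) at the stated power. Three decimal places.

Required noncentrality: δ = z_{0.025} + z_{0.15} = 1.960 + 1.036 = 2.996.
δ = d·√n ⇒ d = δ/√n = 2.996/√151 = 0.2438.

d ≈ 0.244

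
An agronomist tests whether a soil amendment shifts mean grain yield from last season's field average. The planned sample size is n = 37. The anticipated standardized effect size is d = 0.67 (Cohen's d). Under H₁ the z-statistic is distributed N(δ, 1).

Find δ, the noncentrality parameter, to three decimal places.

δ = d·√n = 0.67 × √37 = 4.0755

δ ≈ 4.075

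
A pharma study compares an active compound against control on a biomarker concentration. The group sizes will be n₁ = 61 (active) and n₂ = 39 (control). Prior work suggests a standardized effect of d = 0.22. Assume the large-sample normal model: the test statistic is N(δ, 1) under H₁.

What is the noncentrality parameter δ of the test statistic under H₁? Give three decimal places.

δ = d / √(1/n₁ + 1/n₂) = 0.22 / √(1/61 + 1/39) = 1.0730

δ ≈ 1.073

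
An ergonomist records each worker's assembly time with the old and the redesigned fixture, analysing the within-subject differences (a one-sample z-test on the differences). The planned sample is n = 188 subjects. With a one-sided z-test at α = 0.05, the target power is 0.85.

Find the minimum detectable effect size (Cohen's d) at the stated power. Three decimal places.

d ≈ 0.196

Need Φ(δ − 1.645) = 0.85, so δ = 1.645 + 1.036 = 2.681.
δ = d·√n ⇒ d = δ/√n = 2.681/√188 = 0.1956.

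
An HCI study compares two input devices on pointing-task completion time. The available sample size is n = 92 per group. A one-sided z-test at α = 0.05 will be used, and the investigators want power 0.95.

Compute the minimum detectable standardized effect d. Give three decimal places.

d ≈ 0.485

Need Φ(δ − 1.645) = 0.95, so δ = 1.645 + 1.645 = 3.290.
δ = d·√(n/2) ⇒ d = δ/√(n/2) = 3.290/√(92/2) = 0.4850.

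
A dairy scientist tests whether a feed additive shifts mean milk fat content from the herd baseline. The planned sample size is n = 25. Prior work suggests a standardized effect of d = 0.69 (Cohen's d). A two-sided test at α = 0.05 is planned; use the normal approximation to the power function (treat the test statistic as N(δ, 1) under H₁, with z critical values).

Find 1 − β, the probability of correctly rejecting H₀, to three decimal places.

Power ≈ 0.932

Noncentrality parameter: δ = d·√n = 0.69 × √25 = 3.4500
Two-sided α = 0.05 → critical value z_{0.025} = 1.960.
Power = Φ(δ − 1.960) + Φ(−δ − 1.960) = Φ(1.490) + Φ(-5.410) = 0.9319 + 0.0000 = 0.9319.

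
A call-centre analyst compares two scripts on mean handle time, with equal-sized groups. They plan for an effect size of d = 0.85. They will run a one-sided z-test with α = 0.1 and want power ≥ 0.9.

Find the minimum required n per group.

n = 19 per group

Set Φ(δ − 1.282) = 0.9; then δ − 1.282 = Φ⁻¹(0.9) = 1.282, giving δ = 2.563.
δ = d·√(n/2) ⇒ n = 2(δ/d)² = 2 × (2.563 / 0.85)² = 18.19.
Rounding up, n = 19 per group.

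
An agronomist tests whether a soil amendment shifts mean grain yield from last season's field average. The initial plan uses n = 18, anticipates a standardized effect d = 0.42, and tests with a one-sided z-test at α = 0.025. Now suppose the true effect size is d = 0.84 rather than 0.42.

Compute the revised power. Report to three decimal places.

Power ≈ 0.946

With d = 0.84: δ = d·√n = 0.84 × √18 = 3.5638. Critical value z_{0.025} = 1.960.
Revised power = P(Z > 1.960 − δ) = Φ(1.604) = 0.9456.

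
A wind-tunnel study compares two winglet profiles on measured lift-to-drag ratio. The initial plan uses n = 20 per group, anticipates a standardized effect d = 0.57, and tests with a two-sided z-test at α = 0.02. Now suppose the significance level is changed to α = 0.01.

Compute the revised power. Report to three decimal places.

Power ≈ 0.220

δ = d·√(n/2) = 0.57 × √(20/2) = 1.8025 (unchanged). New critical value: z_{0.005} = 2.576.
Revised power = Φ(δ − 2.576) + Φ(−δ − 2.576) = Φ(-0.773) + Φ(-4.378) = 0.2197 + 0.0000 = 0.2197.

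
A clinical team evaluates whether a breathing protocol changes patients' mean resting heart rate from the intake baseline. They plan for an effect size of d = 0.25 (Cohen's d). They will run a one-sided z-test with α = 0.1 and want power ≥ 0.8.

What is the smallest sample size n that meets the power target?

Set Φ(δ − 1.282) = 0.8; then δ − 1.282 = Φ⁻¹(0.8) = 0.842, giving δ = 2.123.
δ = d·√n ⇒ n = (δ/d)² = (2.123 / 0.25)² = 72.13.
Rounding up, n = 73.

n = 73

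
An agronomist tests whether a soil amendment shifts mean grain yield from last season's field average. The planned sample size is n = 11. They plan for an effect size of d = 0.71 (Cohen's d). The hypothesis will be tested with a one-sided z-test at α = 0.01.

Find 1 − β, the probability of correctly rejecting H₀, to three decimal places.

Noncentrality parameter: δ = d·√n = 0.71 × √11 = 2.3548
Critical value for a one-sided test at α = 0.01: z_α = 2.326.
Power = Φ(δ − 2.326) = Φ(0.028) = 0.5114.

Power ≈ 0.511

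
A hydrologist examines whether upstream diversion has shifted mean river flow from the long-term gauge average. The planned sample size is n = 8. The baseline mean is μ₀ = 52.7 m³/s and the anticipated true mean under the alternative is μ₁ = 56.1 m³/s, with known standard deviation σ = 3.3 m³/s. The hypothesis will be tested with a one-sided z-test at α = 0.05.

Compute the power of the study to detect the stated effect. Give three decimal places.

Standardized effect: d = |μ₁ − μ₀| / σ = |56.1 − 52.7| / 3.3 = 1.0303
Noncentrality parameter: δ = d·√n = 1.0303 × √8 = 2.9141
Critical value for a one-sided test at α = 0.05: z_α = 1.645.
Power = P(Z > 1.645 − δ) = Φ(1.269) = 0.8978.

Power ≈ 0.898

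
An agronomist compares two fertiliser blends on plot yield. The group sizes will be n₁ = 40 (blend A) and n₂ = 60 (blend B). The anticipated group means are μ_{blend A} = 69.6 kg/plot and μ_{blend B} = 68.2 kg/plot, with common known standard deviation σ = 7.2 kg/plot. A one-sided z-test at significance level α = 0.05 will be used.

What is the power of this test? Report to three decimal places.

Standardized effect: d = |μ_{blend A} − μ_{blend B}| / σ = |69.6 − 68.2| / 7.2 = 0.1944
Noncentrality parameter: δ = d / √(1/n₁ + 1/n₂) = 0.1944 / √(1/40 + 1/60) = 0.9526
One-sided α = 0.05 → critical value z_{0.05} = 1.645.
Power = Φ(δ − 1.645) = Φ(-0.692) = 0.2444.

Power ≈ 0.244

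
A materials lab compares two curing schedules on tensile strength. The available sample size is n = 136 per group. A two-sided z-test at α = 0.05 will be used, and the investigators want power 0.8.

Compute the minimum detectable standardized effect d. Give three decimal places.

Required noncentrality: δ = z_{0.025} + z_{0.20} = 1.960 + 0.842 = 2.802.
(The second rejection-region term Φ(−δ − z_{α/2}) is negligible and dropped.)
δ = d·√(n/2) ⇒ d = δ/√(n/2) = 2.802/√(136/2) = 0.3397.

d ≈ 0.340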